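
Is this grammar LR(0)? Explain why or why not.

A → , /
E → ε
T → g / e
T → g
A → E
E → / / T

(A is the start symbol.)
No. Shift-reduce conflict between [E → .] and [A → . , /]

Augment with A' → A and build the canonical LR(0) collection (I0 = CLOSURE({[A' → . A]}), then GOTO on every symbol after a dot until no new states appear). It has 11 states:
  I0: { [A → . , /], [A → . E], [A' → . A], [E → . / / T], [E → .] }  — shift, reduce
  I1: { [A → , . /] }  — shift
  I2: { [E → / . / T] }  — shift
  I3: { [A' → A .] }  — accept
  I4: { [A → E .] }  — reduce
  I5: { [E → / / . T], [T → . g / e], [T → . g] }  — shift
  I6: { [E → / / T .] }  — reduce
  I7: { [T → g . / e], [T → g .] }  — shift, reduce
  I8: { [T → g / . e] }  — shift
  I9: { [T → g / e .] }  — reduce
  I10: { [A → , / .] }  — reduce

Conflict in state I0:
  Shift-reduce conflict between [E → .] and [A → . , /]
So the grammar is NOT LR(0).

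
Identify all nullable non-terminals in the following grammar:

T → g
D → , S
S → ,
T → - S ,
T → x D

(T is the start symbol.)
A non-terminal is nullable if it can derive ε (the empty string): either it has an ε-production, or it has a production whose right-hand side consists entirely of nullable non-terminals.

There are no ε-productions, so no non-terminal can derive ε.
No non-terminals are nullable.

Answer: None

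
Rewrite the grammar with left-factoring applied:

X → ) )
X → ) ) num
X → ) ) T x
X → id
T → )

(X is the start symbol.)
Left-factoring transforms A → αβ₁ | αβ₂ into A → αA' and A' → β₁ | β₂
(α is the longest common prefix among the alternatives). Repeat until
no nonterminal has two alternatives with a common prefix.

Round 1: X has alternatives sharing prefix ') )'. Introduce X': X → ) ) X'
  Add: X' → ε
  Add: X' → num
  Add: X' → T x

No remaining common prefixes — done.

Resulting grammar:
X → ) ) X'
X' → ε
X' → num
X' → T x
X → id
T → )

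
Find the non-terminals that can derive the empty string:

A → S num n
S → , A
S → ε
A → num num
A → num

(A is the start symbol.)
A non-terminal is nullable if it can derive ε (the empty string): either it has an ε-production, or it has a production whose right-hand side consists entirely of nullable non-terminals.

ε-productions: S → ε
So S is immediately nullable.
No further non-terminal can be added: every production for the remaining non-terminals contains a terminal or a non-nullable non-terminal.
Nullable = { 'S' }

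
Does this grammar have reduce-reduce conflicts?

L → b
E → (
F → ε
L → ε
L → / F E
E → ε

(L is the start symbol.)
Augment with L' → L and build the canonical LR(0) collection (I0 = CLOSURE({[L' → . L]}), then GOTO on every symbol after a dot until no new states appear). It has 7 states:
  I0: { [L → . / F E], [L → . b], [L → .], [L' → . L] }  — shift, reduce
  I1: { [F → .], [L → / . F E] }  — reduce
  I2: { [L' → L .] }  — accept
  I3: { [L → b .] }  — reduce
  I4: { [E → . (], [E → .], [L → / F . E] }  — shift, reduce
  I5: { [E → ( .] }  — reduce
  I6: { [L → / F E .] }  — reduce

No state contains more than one complete item.

Answer: No reduce-reduce conflicts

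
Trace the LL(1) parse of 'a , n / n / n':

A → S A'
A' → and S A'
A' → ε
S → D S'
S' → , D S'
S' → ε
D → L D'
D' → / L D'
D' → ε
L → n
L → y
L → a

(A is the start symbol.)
LL(1) parsing maintains a stack (initially the start symbol over $) and the input. At each step: if the stack top is a terminal, match it against the current input token; if it is a non-terminal N, replace it with the RHS of M[N, lookahead] (the unique production whose predict set contains the lookahead).

Stack is shown with the top on the left.

Stack           Input            Action
---------------------------------------
A $             a , n / n / n $  output A → S A'
S A' $          a , n / n / n $  output S → D S'
D S' A' $       a , n / n / n $  output D → L D'
L D' S' A' $    a , n / n / n $  output L → a
a D' S' A' $    a , n / n / n $  match 'a'
D' S' A' $      , n / n / n $    output D' → ε
S' A' $         , n / n / n $    output S' → , D S'
, D S' A' $     , n / n / n $    match ','
D S' A' $       n / n / n $      output D → L D'
L D' S' A' $    n / n / n $      output L → n
n D' S' A' $    n / n / n $      match 'n'
D' S' A' $      / n / n $        output D' → / L D'
/ L D' S' A' $  / n / n $        match '/'
L D' S' A' $    n / n $          output L → n
n D' S' A' $    n / n $          match 'n'
D' S' A' $      / n $            output D' → / L D'
/ L D' S' A' $  / n $            match '/'
L D' S' A' $    n $              output L → n
n D' S' A' $    n $              match 'n'
D' S' A' $      $                output D' → ε
S' A' $         $                output S' → ε
A' $            $                output A' → ε
$               $                accept

The string is accepted.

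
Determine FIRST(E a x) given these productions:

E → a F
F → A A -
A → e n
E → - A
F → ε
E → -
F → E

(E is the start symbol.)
FIRST sets of the non-terminals involved (from the grammar, by fixed-point iteration):
  FIRST(E) = { '-', 'a' }

To compute FIRST(E a x), process the symbols left to right:
Symbol E is a non-terminal. Add FIRST(E) \ {ε} = { '-', 'a' }
E is not nullable (ε ∉ FIRST(E)), so stop here.
FIRST(E a x) = { '-', 'a' }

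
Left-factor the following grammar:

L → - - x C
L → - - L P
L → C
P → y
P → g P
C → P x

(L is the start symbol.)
Left-factoring transforms A → αβ₁ | αβ₂ into A → αA' and A' → β₁ | β₂
(α is the longest common prefix among the alternatives). Repeat until
no nonterminal has two alternatives with a common prefix.

Round 1: L has alternatives sharing prefix '- -'. Introduce L': L → - - L'
  Add: L' → x C
  Add: L' → L P

No remaining common prefixes — done.

Resulting grammar:
L → - - L'
L' → x C
L' → L P
L → C
P → y
P → g P
C → P x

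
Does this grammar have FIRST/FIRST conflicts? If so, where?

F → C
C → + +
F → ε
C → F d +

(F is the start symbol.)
FIRST sets of the non-terminals at (or reachable through a nullable prefix from) the front of some alternative:
  FIRST(C) = { '+', 'd' }
  FIRST(F) = { '+', 'd', ε }

Productions for F:
  F → C: FIRST = { '+', 'd' }
  F → ε: FIRST = { ε }
Productions for C:
  C → + +: FIRST = { '+' }
  C → F d +: FIRST = { '+', 'd' }

Conflict for C: C → + + and C → F d +
  Overlap: { '+' }

Answer: Yes. C → '+' '+' / C → F d '+' on { '+' }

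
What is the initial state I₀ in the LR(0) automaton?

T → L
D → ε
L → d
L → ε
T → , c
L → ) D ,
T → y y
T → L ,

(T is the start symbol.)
{ [L → . ) D ,], [L → . d], [L → .], [T → . , c], [T → . L ,], [T → . L], [T → . y y], [T' → . T] }

First, augment the grammar with T' → T
I₀ = CLOSURE({ [T' → . T] }):
  [T' → . T] has the dot before T: add [T → . L], [T → . , c], [T → . y y], [T → . L ,]
  [T → . L] has the dot before L: add [L → . d], [L → .], [L → . ) D ,]
No further items can be added.

I₀ = { [L → . ) D ,], [L → . d], [L → .], [T → . , c], [T → . L ,], [T → . L], [T → . y y], [T' → . T] }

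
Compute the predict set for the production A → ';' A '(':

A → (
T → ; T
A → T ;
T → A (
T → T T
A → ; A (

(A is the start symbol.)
PREDICT(A → ';' A '(') = (FIRST(RHS) \ {ε}) ∪ (FOLLOW(A) if ε ∈ FIRST(RHS), i.e. RHS ⇒* ε)
FIRST(';' A '(') = { ';' }
ε ∉ FIRST(';' A '('), so FOLLOW(A) is not added.
PREDICT(A → ';' A '(') = { ';' }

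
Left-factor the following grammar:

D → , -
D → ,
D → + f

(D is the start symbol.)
Left-factoring transforms A → αβ₁ | αβ₂ into A → αA' and A' → β₁ | β₂
(α is the longest common prefix among the alternatives). Repeat until
no nonterminal has two alternatives with a common prefix.

Round 1: D has alternatives sharing prefix ','. Introduce D': D → , D'
  Add: D' → -
  Add: D' → ε

No remaining common prefixes — done.

Resulting grammar:
D → , D'
D' → -
D' → ε
D → + f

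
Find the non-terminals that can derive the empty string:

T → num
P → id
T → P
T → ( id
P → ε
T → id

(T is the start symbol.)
A non-terminal is nullable if it can derive ε (the empty string): either it has an ε-production, or it has a production whose right-hand side consists entirely of nullable non-terminals.

ε-productions: P → ε
So P is immediately nullable.
T → P: every symbol on the right is nullable, so T is nullable too.
Every non-terminal is now nullable.
Nullable = { 'P', 'T' }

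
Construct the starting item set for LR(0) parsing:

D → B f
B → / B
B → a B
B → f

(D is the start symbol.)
{ [B → . / B], [B → . a B], [B → . f], [D → . B f], [D' → . D] }

First, augment the grammar with D' → D
I₀ = CLOSURE({ [D' → . D] }):
  [D' → . D] has the dot before D: add [D → . B f]
  [D → . B f] has the dot before B: add [B → . / B], [B → . a B], [B → . f]
No further items can be added.

I₀ = { [B → . / B], [B → . a B], [B → . f], [D → . B f], [D' → . D] }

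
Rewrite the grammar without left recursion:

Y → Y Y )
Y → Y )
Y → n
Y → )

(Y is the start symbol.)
Y → n Y'
Y → ) Y'
Y' → Y ) Y'
Y' → ) Y'
Y' → ε

Y is directly left-recursive. The standard transformation for
  A → A α₁ | ... | A α_m | β₁ | ... | β_n
is
  A  → β₁ A' | ... | β_n A'
  A' → α₁ A' | ... | α_m A' | ε

Y → n becomes Y → n Y'
Y → ) becomes Y → ) Y'
Y → Y Y ) becomes Y' → Y ) Y'
Y → Y ) becomes Y' → ) Y'
Add Y' → ε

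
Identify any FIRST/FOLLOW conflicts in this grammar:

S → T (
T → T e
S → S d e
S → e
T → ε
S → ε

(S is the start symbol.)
A FIRST/FOLLOW conflict occurs when a non-terminal N has a nullable alternative N → β (β ⇒* ε) and another alternative N → α with FIRST(α) ∩ FOLLOW(N) ≠ ∅: on such a lookahead the parser cannot decide between expanding α and letting N vanish via β.

Nullable non-terminals: S, T.
FIRST sets used below: FIRST(T) = { 'e', ε }, FIRST(S) = { '(', 'd', 'e', ε }

S: nullable alternative(s) S → ε; FOLLOW(S) = { $, 'd' }
  S → T (: FIRST \ {ε} = { '(', 'e' } — disjoint from FOLLOW(S)
  S → S d e: FIRST \ {ε} = { '(', 'd', 'e' } — overlaps FOLLOW(S) on { 'd' }: CONFLICT
  S → e: FIRST \ {ε} = { 'e' } — disjoint from FOLLOW(S)
  S → ε: FIRST \ {ε} = { } — this is the only nullable alternative, skip

T: nullable alternative(s) T → ε; FOLLOW(T) = { '(', 'e' }
  T → T e: FIRST \ {ε} = { 'e' } — overlaps FOLLOW(T) on { 'e' }: CONFLICT
  T → ε: FIRST \ {ε} = { } — this is the only nullable alternative, skip

So the grammar has 2 FIRST/FOLLOW conflicts (marked CONFLICT above).

Answer: Yes. S → S d e with FOLLOW(S) on { 'd' }; T → T e with FOLLOW(T) on { 'e' }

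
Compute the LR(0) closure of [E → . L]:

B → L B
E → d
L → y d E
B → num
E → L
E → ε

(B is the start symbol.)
{ [E → . L], [L → . y d E] }

Start with: [E → . L]
  [E → . L] has the dot before L: add [L → . y d E]
No further items can be added.

CLOSURE = { [E → . L], [L → . y d E] }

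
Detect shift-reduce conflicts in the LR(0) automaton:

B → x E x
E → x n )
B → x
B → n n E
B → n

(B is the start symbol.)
Yes — I2: [B → n .] vs [B → n . n E]; I3: [B → x .] vs [E → . x n )]

A shift-reduce conflict occurs when an LR(0) state has both:
  - a complete (reduce) item [A → α .] (dot at the end), and
  - a shift item [B → β . c γ] (dot before a terminal).

Augment with B' → B and build the canonical LR(0) collection (I0 = CLOSURE({[B' → . B]}), then GOTO on every symbol after a dot until no new states appear). It has 11 states:
  I0: { [B → . n n E], [B → . n], [B → . x E x], [B → . x], [B' → . B] }  — shift
  I1: { [B' → B .] }  — accept
  I2: { [B → n . n E], [B → n .] }  — shift, reduce
  I3: { [B → x . E x], [B → x .], [E → . x n )] }  — shift, reduce
  I4: { [B → x E . x] }  — shift
  I5: { [E → x . n )] }  — shift
  I6: { [E → x n . )] }  — shift
  I7: { [E → x n ) .] }  — reduce
  I8: { [B → x E x .] }  — reduce
  I9: { [B → n n . E], [E → . x n )] }  — shift
  I10: { [B → n n E .] }  — reduce

I2 contains reduce item [B → n .] and shift item [B → n . n E] — shift-reduce conflict.
I3 contains reduce item [B → x .] and shift item [E → . x n )] — shift-reduce conflict.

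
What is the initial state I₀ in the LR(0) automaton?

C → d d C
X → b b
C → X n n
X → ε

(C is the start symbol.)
First, augment the grammar with C' → C
I₀ = CLOSURE({ [C' → . C] }):
  [C' → . C] has the dot before C: add [C → . d d C], [C → . X n n]
  [C → . X n n] has the dot before X: add [X → . b b], [X → .]
No further items can be added.

I₀ = { [C → . X n n], [C → . d d C], [C' → . C], [X → . b b], [X → .] }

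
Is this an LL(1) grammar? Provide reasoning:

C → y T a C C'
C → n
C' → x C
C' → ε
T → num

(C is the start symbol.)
No. Predict set conflict for C': { 'x' }

A grammar is LL(1) if for each non-terminal N with multiple productions, the predict sets of those productions are pairwise disjoint, where PREDICT(N → α) = (FIRST(α) \ {ε}) ∪ (FOLLOW(N) if α ⇒* ε).

Relevant sets:
  FOLLOW(C') = { $, 'x' }

For C:
  PREDICT(C → y T a C C') = { 'y' }
  PREDICT(C → n) = { 'n' }
For C':
  PREDICT(C' → x C) = { 'x' }
  PREDICT(C' → ε) = { $, 'x' }
T has a single production, so nothing to check there.

Conflict found: Predict set conflict for C': { 'x' }
The grammar is NOT LL(1).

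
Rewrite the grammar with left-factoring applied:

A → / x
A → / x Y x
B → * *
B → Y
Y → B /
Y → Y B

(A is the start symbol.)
A → / x A'
A' → ε
A' → Y x
B → * *
B → Y
Y → B /
Y → Y B

Left-factoring transforms A → αβ₁ | αβ₂ into A → αA' and A' → β₁ | β₂
(α is the longest common prefix among the alternatives). Repeat until
no nonterminal has two alternatives with a common prefix.

Round 1: A has alternatives sharing prefix '/ x'. Introduce A': A → / x A'
  Add: A' → ε
  Add: A' → Y x

No remaining common prefixes — done.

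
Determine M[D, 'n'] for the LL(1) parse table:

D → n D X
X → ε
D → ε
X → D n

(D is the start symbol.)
To find M[D, 'n'], we find productions for D where 'n' is in the predict set (PREDICT(N → α) = (FIRST(α) \ {ε}) ∪ (FOLLOW(N) if α ⇒* ε)).

Relevant sets:
  FOLLOW(D) = { $, 'n' }

D → n D X: PREDICT = { 'n' }
  'n' is in predict set, so this production goes in M[D, 'n']
D → ε: PREDICT = { $, 'n' }
  'n' is in predict set, so this production goes in M[D, 'n']

M[D, 'n'] = D → n D X, D → ε  (a multiply-defined cell — the grammar is not LL(1))

Answer: D → n D X, D → ε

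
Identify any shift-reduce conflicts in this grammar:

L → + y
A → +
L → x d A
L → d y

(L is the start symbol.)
No shift-reduce conflicts

Augment with L' → L and build the canonical LR(0) collection (I0 = CLOSURE({[L' → . L]}), then GOTO on every symbol after a dot until no new states appear). It has 10 states:
  I0: { [L → . + y], [L → . d y], [L → . x d A], [L' → . L] }  — shift
  I1: { [L → + . y] }  — shift
  I2: { [L' → L .] }  — accept
  I3: { [L → d . y] }  — shift
  I4: { [L → x . d A] }  — shift
  I5: { [A → . +], [L → x d . A] }  — shift
  I6: { [A → + .] }  — reduce
  I7: { [L → x d A .] }  — reduce
  I8: { [L → d y .] }  — reduce
  I9: { [L → + y .] }  — reduce

No state contains both a complete item and a shift item.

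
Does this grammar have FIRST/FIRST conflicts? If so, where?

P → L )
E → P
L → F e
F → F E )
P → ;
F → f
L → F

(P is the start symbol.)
Yes. L → F e / L → F on { 'f' }; F → F E ')' / F → f on { 'f' }

A FIRST/FIRST conflict occurs when two productions N → α and N → β for the same non-terminal have FIRST(α) ∩ FIRST(β) ≠ ∅ (with ε ∈ FIRST of a nullable right-hand side, so two nullable alternatives also conflict).

FIRST sets of the non-terminals at (or reachable through a nullable prefix from) the front of some alternative:
  FIRST(L) = { 'f' }
  FIRST(F) = { 'f' }

Productions for P:
  P → L ): FIRST = { 'f' }
  P → ;: FIRST = { ';' }
Productions for L:
  L → F e: FIRST = { 'f' }
  L → F: FIRST = { 'f' }
Productions for F:
  F → F E ): FIRST = { 'f' }
  F → f: FIRST = { 'f' }
E has only one production, so no FIRST/FIRST conflict is possible there.

Conflict for L: L → F e and L → F
  Overlap: { 'f' }
Conflict for F: F → F E ) and F → f
  Overlap: { 'f' }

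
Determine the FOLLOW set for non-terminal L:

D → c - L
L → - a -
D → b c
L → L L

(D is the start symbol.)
To compute FOLLOW(L), find every occurrence of L on a right-hand side N → α L β: add FIRST(β) \ {ε}, and if β is empty or nullable also add FOLLOW(N). Iterate to a fixed point.

In D → c - L: L is at the end, add FOLLOW(D)
In L → L L: L is followed by L, add FIRST(L) \ {ε} = { '-' }
In L → L L: L is at the end; this adds FOLLOW(L) to itself — nothing new

The FOLLOW sets referred to above (computed the same way, to a fixed point):
  FOLLOW(D) = { $ }

Taking the union: FOLLOW(L) = { $, '-' }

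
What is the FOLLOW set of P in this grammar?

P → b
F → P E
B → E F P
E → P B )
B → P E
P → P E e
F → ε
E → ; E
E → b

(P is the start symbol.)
{ $, ')', ';', 'b' }

To compute FOLLOW(P), find every occurrence of P on a right-hand side N → α P β: add FIRST(β) \ {ε}, and if β is empty or nullable also add FOLLOW(N). Iterate to a fixed point.

P is the start symbol, so $ ∈ FOLLOW(P).
In F → P E: P is followed by E, add FIRST(E) \ {ε} = { ';', 'b' }
In B → E F P: P is at the end, add FOLLOW(B)
In E → P B ): P is followed by B ')', add FIRST(B ')') \ {ε} = { ';', 'b' }
In B → P E: P is followed by E, add FIRST(E) \ {ε} = { ';', 'b' }
In P → P E e: P is followed by E e, add FIRST(E e) \ {ε} = { ';', 'b' }

The FOLLOW sets referred to above (computed the same way, to a fixed point):
  FOLLOW(B) = { ')' }

Taking the union: FOLLOW(P) = { $, ')', ';', 'b' }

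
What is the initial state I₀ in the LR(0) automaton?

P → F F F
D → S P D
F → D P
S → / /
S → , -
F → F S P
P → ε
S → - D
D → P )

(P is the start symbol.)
First, augment the grammar with P' → P
I₀ = CLOSURE({ [P' → . P] }):
  [P' → . P] has the dot before P: add [P → . F F F], [P → .]
  [P → . F F F] has the dot before F: add [F → . D P], [F → . F S P]
  [F → . D P] has the dot before D: add [D → . S P D], [D → . P )]
  [D → . S P D] has the dot before S: add [S → . / /], [S → . , -], [S → . - D]
No further items can be added.

I₀ = { [D → . P )], [D → . S P D], [F → . D P], [F → . F S P], [P → . F F F], [P → .], [P' → . P], [S → . , -], [S → . - D], [S → . / /] }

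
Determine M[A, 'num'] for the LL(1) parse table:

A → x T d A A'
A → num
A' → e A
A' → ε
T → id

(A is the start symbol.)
A → num

To find M[A, 'num'], we find productions for A where 'num' is in the predict set (PREDICT(N → α) = (FIRST(α) \ {ε}) ∪ (FOLLOW(N) if α ⇒* ε)).

A → x T d A A': PREDICT = { 'x' }
A → num: PREDICT = { 'num' }
  'num' is in predict set, so this production goes in M[A, 'num']

M[A, 'num'] = A → num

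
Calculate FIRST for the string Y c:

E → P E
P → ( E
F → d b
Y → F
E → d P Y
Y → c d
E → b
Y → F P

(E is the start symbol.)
FIRST sets of the non-terminals involved (from the grammar, by fixed-point iteration):
  FIRST(Y) = { 'c', 'd' }

To compute FIRST(Y c), process the symbols left to right:
Symbol Y is a non-terminal. Add FIRST(Y) \ {ε} = { 'c', 'd' }
Y is not nullable (ε ∉ FIRST(Y)), so stop here.
FIRST(Y c) = { 'c', 'd' }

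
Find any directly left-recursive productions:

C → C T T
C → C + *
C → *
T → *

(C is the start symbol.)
Yes, C is left-recursive

C → C T T: LEFT RECURSIVE (starts with C)
C → C + *: LEFT RECURSIVE (starts with C)
C → *: starts with '*'
T → *: starts with '*'

The grammar has direct left recursion on: C.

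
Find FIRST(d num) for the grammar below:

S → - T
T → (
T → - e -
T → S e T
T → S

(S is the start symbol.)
To compute FIRST(d num), process the symbols left to right:
Symbol d is a terminal. Add 'd' and stop.
FIRST(d num) = { 'd' }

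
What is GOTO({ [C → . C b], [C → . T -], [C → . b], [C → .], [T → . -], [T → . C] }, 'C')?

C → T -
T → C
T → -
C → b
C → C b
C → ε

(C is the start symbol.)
{ [C → C . b], [T → C .] }

GOTO(I, 'C') = CLOSURE({ [A → αX.β] : [A → α.Xβ] ∈ I, X = 'C' })

Items with dot before 'C', with the dot advanced:
  [C → . C b] → [C → C . b]
  [T → . C] → [T → C .]
Closure adds nothing (no advanced item has the dot before a non-terminal).

GOTO = { [C → C . b], [T → C .] }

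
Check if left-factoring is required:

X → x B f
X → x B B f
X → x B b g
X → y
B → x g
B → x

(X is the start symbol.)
Left-factoring is needed when two productions for the same non-terminal
share a common prefix on the right-hand side.

Productions for X:
  X → x B f
  X → x B B f
  X → x B b g
  X → y
Productions for B:
  B → x g
  B → x

Found common prefix 'x B' in productions for X
Found common prefix 'x' in productions for B

Answer: Yes, X has productions with common prefix 'x B'; B has productions with common prefix 'x'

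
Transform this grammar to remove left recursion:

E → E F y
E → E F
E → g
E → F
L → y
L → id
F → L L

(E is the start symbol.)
E → g E'
E → F E'
E' → F y E'
E' → F E'
E' → ε
L → y
L → id
F → L L

E is directly left-recursive. The standard transformation for
  A → A α₁ | ... | A α_m | β₁ | ... | β_n
is
  A  → β₁ A' | ... | β_n A'
  A' → α₁ A' | ... | α_m A' | ε

E → g becomes E → g E'
E → F becomes E → F E'
E → E F y becomes E' → F y E'
E → E F becomes E' → F E'
Add E' → ε

Productions for other non-terminals are unchanged:
  L → y
  L → id
  F → L L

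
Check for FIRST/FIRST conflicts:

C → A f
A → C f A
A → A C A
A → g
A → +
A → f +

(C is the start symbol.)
Yes. A → C f A / A → A C A on { '+', 'f', 'g' }; A → C f A / A → g on { 'g' }; A → C f A / A → '+' on { '+' }; A → C f A / A → f '+' on { 'f' }; A → A C A / A → g on { 'g' }; A → A C A / A → '+' on { '+' }; A → A C A / A → f '+' on { 'f' }

FIRST sets of the non-terminals at (or reachable through a nullable prefix from) the front of some alternative:
  FIRST(C) = { '+', 'f', 'g' }
  FIRST(A) = { '+', 'f', 'g' }

Productions for A:
  A → C f A: FIRST = { '+', 'f', 'g' }
  A → A C A: FIRST = { '+', 'f', 'g' }
  A → g: FIRST = { 'g' }
  A → +: FIRST = { '+' }
  A → f +: FIRST = { 'f' }
C has only one production, so no FIRST/FIRST conflict is possible there.

Conflict for A: A → C f A and A → A C A
  Overlap: { '+', 'f', 'g' }
Conflict for A: A → C f A and A → g
  Overlap: { 'g' }
Conflict for A: A → C f A and A → +
  Overlap: { '+' }
Conflict for A: A → C f A and A → f +
  Overlap: { 'f' }
Conflict for A: A → A C A and A → g
  Overlap: { 'g' }
Conflict for A: A → A C A and A → +
  Overlap: { '+' }
Conflict for A: A → A C A and A → f +
  Overlap: { 'f' }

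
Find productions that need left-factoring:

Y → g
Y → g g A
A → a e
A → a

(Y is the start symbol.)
Yes, Y has productions with common prefix 'g'; A has productions with common prefix 'a'

Left-factoring is needed when two productions for the same non-terminal
share a common prefix on the right-hand side.

Productions for Y:
  Y → g
  Y → g g A
Productions for A:
  A → a e
  A → a

Found common prefix 'g' in productions for Y
Found common prefix 'a' in productions for A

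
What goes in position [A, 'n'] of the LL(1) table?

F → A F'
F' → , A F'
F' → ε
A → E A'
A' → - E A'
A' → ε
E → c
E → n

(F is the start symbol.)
To find M[A, 'n'], we find productions for A where 'n' is in the predict set (PREDICT(N → α) = (FIRST(α) \ {ε}) ∪ (FOLLOW(N) if α ⇒* ε)).

Relevant sets:
  FIRST(E) = { 'c', 'n' }

A → E A': PREDICT = { 'c', 'n' }
  'n' is in predict set, so this production goes in M[A, 'n']

M[A, 'n'] = A → E A'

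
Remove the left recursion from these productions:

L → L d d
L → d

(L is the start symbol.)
L is directly left-recursive. The standard transformation for
  A → A α₁ | ... | A α_m | β₁ | ... | β_n
is
  A  → β₁ A' | ... | β_n A'
  A' → α₁ A' | ... | α_m A' | ε

L → d becomes L → d L'
L → L d d becomes L' → d d L'
Add L' → ε

Resulting grammar:
L → d L'
L' → d d L'
L' → ε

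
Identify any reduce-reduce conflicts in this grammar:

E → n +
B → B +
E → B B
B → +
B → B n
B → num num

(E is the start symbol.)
A reduce-reduce conflict occurs when an LR(0) state has two complete items [A → α .] and [B → β .] — both call for a reduction, and with no lookahead the parser cannot choose between them.

Augment with E' → E and build the canonical LR(0) collection (I0 = CLOSURE({[E' → . E]}), then GOTO on every symbol after a dot until no new states appear). It has 12 states:
  I0: { [B → . +], [B → . B +], [B → . B n], [B → . num num], [E → . B B], [E → . n +], [E' → . E] }  — shift
  I1: { [B → + .] }  — reduce
  I2: { [B → . +], [B → . B +], [B → . B n], [B → . num num], [B → B . +], [B → B . n], [E → B . B] }  — shift
  I3: { [E' → E .] }  — accept
  I4: { [E → n . +] }  — shift
  I5: { [B → num . num] }  — shift
  I6: { [B → num num .] }  — reduce
  I7: { [E → n + .] }  — reduce
  I8: { [B → + .], [B → B + .] }  — 2 reduces
  I9: { [B → B . +], [B → B . n], [E → B B .] }  — shift, reduce
  I10: { [B → B n .] }  — reduce
  I11: { [B → B + .] }  — reduce

I8 contains complete items [B → + .], [B → B + .] — reduce-reduce conflict.

Answer: Yes — I8: [B → + .] vs [B → B + .]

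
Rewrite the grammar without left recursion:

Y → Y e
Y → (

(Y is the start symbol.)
Y → ( Y'
Y' → e Y'
Y' → ε

Y is directly left-recursive. The standard transformation for
  A → A α₁ | ... | A α_m | β₁ | ... | β_n
is
  A  → β₁ A' | ... | β_n A'
  A' → α₁ A' | ... | α_m A' | ε

Y → ( becomes Y → ( Y'
Y → Y e becomes Y' → e Y'
Add Y' → ε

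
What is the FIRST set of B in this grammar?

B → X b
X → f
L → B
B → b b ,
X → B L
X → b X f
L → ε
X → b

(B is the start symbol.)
{ 'b', 'f' }

FIRST sets of the other non-terminals involved (by the same procedure, iterated to a fixed point):
  FIRST(X) = { 'b', 'f' }

From B → X b:
  - X is a non-terminal: add FIRST(X) \ {ε} = { 'b', 'f' }
    X is not nullable, so stop
From B → b b ,:
  - b is a terminal: add 'b' and stop

Collecting: FIRST(B) = { 'b', 'f' }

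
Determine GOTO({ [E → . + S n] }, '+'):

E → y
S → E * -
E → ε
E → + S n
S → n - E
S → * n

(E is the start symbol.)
{ [E → + . S n], [E → . + S n], [E → . y], [E → .], [S → . * n], [S → . E * -], [S → . n - E] }

GOTO(I, '+') = CLOSURE({ [A → αX.β] : [A → α.Xβ] ∈ I, X = '+' })

Items with dot before '+', with the dot advanced:
  [E → . + S n] → [E → + . S n]
Closure of the advanced items:
  [E → + . S n] has the dot before S: add [S → . E * -], [S → . n - E], [S → . * n]
  [S → . E * -] has the dot before E: add [E → . y], [E → .], [E → . + S n]

GOTO = { [E → + . S n], [E → . + S n], [E → . y], [E → .], [S → . * n], [S → . E * -], [S → . n - E] }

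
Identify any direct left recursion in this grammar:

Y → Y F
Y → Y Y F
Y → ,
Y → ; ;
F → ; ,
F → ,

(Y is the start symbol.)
Yes, Y is left-recursive

Y → Y F: LEFT RECURSIVE (starts with Y)
Y → Y Y F: LEFT RECURSIVE (starts with Y)
Y → ,: starts with ','
Y → ; ;: starts with ';'
F → ; ,: starts with ';'
F → ,: starts with ','

The grammar has direct left recursion on: Y.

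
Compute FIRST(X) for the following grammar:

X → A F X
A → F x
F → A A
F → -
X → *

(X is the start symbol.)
{ '*', '-' }

To compute FIRST(X), examine every production with X on the left-hand side, reading each right-hand side left to right until a non-nullable symbol is reached.

FIRST sets of the other non-terminals involved (by the same procedure, iterated to a fixed point):
  FIRST(A) = { '-' }

From X → A F X:
  - A is a non-terminal: add FIRST(A) \ {ε} = { '-' }
    A is not nullable, so stop
From X → *:
  - '*' is a terminal: add '*' and stop

Collecting: FIRST(X) = { '*', '-' }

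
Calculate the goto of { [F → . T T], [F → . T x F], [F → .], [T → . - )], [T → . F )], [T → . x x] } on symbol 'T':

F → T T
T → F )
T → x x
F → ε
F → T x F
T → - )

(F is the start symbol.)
GOTO(I, 'T') = CLOSURE({ [A → αX.β] : [A → α.Xβ] ∈ I, X = 'T' })

Items with dot before 'T', with the dot advanced:
  [F → . T T] → [F → T . T]
  [F → . T x F] → [F → T . x F]
Closure of the advanced items:
  [F → T . T] has the dot before T: add [T → . F )], [T → . x x], [T → . - )]
  [T → . F )] has the dot before F: add [F → . T T], [F → .], [F → . T x F]

GOTO = { [F → . T T], [F → . T x F], [F → .], [F → T . T], [F → T . x F], [T → . - )], [T → . F )], [T → . x x] }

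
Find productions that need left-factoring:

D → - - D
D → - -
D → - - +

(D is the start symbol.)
Left-factoring is needed when two productions for the same non-terminal
share a common prefix on the right-hand side.

Productions for D:
  D → - - D
  D → - -
  D → - - +

Found common prefix '- -' in productions for D

Answer: Yes, D has productions with common prefix '- -'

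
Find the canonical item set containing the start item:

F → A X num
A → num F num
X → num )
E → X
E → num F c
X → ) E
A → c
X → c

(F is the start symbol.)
{ [A → . c], [A → . num F num], [F → . A X num], [F' → . F] }

First, augment the grammar with F' → F
I₀ = CLOSURE({ [F' → . F] }):
  [F' → . F] has the dot before F: add [F → . A X num]
  [F → . A X num] has the dot before A: add [A → . num F num], [A → . c]
No further items can be added.

I₀ = { [A → . c], [A → . num F num], [F → . A X num], [F' → . F] }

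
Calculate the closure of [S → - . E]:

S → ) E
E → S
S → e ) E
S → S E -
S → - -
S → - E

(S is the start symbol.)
Start with: [S → - . E]
  [S → - . E] has the dot before E: add [E → . S]
  [E → . S] has the dot before S: add [S → . ) E], [S → . e ) E], [S → . S E -], [S → . - -], [S → . - E]
No further items can be added.

CLOSURE = { [E → . S], [S → - . E], [S → . ) E], [S → . - -], [S → . - E], [S → . S E -], [S → . e ) E] }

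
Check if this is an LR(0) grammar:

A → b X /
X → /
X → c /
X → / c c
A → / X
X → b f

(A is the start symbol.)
No. Shift-reduce conflict between [X → / .] and [X → / . c c]

Augment with A' → A and build the canonical LR(0) collection (I0 = CLOSURE({[A' → . A]}), then GOTO on every symbol after a dot until no new states appear). It has 14 states:
  I0: { [A → . / X], [A → . b X /], [A' → . A] }  — shift
  I1: { [A → / . X], [X → . / c c], [X → . /], [X → . b f], [X → . c /] }  — shift
  I2: { [A' → A .] }  — accept
  I3: { [A → b . X /], [X → . / c c], [X → . /], [X → . b f], [X → . c /] }  — shift
  I4: { [X → / . c c], [X → / .] }  — shift, reduce
  I5: { [A → b X . /] }  — shift
  I6: { [X → b . f] }  — shift
  I7: { [X → c . /] }  — shift
  I8: { [X → c / .] }  — reduce
  I9: { [X → b f .] }  — reduce
  I10: { [A → b X / .] }  — reduce
  I11: { [X → / c . c] }  — shift
  I12: { [X → / c c .] }  — reduce
  I13: { [A → / X .] }  — reduce

Conflict in state I4:
  Shift-reduce conflict between [X → / .] and [X → / . c c]
So the grammar is NOT LR(0).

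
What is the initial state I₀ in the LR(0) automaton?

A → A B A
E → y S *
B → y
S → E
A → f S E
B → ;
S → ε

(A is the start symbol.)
First, augment the grammar with A' → A
I₀ = CLOSURE({ [A' → . A] }):
  [A' → . A] has the dot before A: add [A → . A B A], [A → . f S E]
No further items can be added.

I₀ = { [A → . A B A], [A → . f S E], [A' → . A] }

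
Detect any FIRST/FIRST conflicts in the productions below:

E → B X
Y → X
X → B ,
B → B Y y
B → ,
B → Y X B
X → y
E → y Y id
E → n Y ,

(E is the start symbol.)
Yes. E → B X / E → y Y id on { 'y' }; X → B ',' / X → y on { 'y' }; B → B Y y / B → ',' on { ',' }; B → B Y y / B → Y X B on { ',', 'y' }; B → ',' / B → Y X B on { ',' }

A FIRST/FIRST conflict occurs when two productions N → α and N → β for the same non-terminal have FIRST(α) ∩ FIRST(β) ≠ ∅ (with ε ∈ FIRST of a nullable right-hand side, so two nullable alternatives also conflict).

FIRST sets of the non-terminals at (or reachable through a nullable prefix from) the front of some alternative:
  FIRST(B) = { ',', 'y' }
  FIRST(Y) = { ',', 'y' }

Productions for E:
  E → B X: FIRST = { ',', 'y' }
  E → y Y id: FIRST = { 'y' }
  E → n Y ,: FIRST = { 'n' }
Productions for X:
  X → B ,: FIRST = { ',', 'y' }
  X → y: FIRST = { 'y' }
Productions for B:
  B → B Y y: FIRST = { ',', 'y' }
  B → ,: FIRST = { ',' }
  B → Y X B: FIRST = { ',', 'y' }
Y has only one production, so no FIRST/FIRST conflict is possible there.

Conflict for E: E → B X and E → y Y id
  Overlap: { 'y' }
Conflict for X: X → B , and X → y
  Overlap: { 'y' }
Conflict for B: B → B Y y and B → ,
  Overlap: { ',' }
Conflict for B: B → B Y y and B → Y X B
  Overlap: { ',', 'y' }
Conflict for B: B → , and B → Y X B
  Overlap: { ',' }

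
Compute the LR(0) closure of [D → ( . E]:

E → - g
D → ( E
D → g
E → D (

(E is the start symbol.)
{ [D → ( . E], [D → . ( E], [D → . g], [E → . - g], [E → . D (] }

Start with: [D → ( . E]
  [D → ( . E] has the dot before E: add [E → . - g], [E → . D (]
  [E → . D (] has the dot before D: add [D → . ( E], [D → . g]
No further items can be added.

CLOSURE = { [D → ( . E], [D → . ( E], [D → . g], [E → . - g], [E → . D (] }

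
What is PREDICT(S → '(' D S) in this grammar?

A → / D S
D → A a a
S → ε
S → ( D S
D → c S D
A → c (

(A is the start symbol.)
{ '(' }

PREDICT(S → '(' D S) = (FIRST(RHS) \ {ε}) ∪ (FOLLOW(S) if ε ∈ FIRST(RHS), i.e. RHS ⇒* ε)
FIRST('(' D S) = { '(' }
ε ∉ FIRST('(' D S), so FOLLOW(S) is not added.
PREDICT(S → '(' D S) = { '(' }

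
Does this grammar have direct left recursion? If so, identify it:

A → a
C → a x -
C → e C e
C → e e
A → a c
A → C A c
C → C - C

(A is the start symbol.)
Direct left recursion occurs when N → N α for some non-terminal N (the right-hand side begins with the left-hand side itself).

A → a: starts with a
C → a x -: starts with a
C → e C e: starts with e
C → e e: starts with e
A → a c: starts with a
A → C A c: starts with C
C → C - C: LEFT RECURSIVE (starts with C)

The grammar has direct left recursion on: C.

Answer: Yes, C is left-recursive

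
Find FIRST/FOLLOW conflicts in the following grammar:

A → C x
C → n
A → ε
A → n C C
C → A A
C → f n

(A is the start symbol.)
Nullable non-terminals: A, C.
FIRST sets used below: FIRST(C) = { 'f', 'n', 'x', ε }, FIRST(A) = { 'f', 'n', 'x', ε }

A: nullable alternative(s) A → ε; FOLLOW(A) = { $, 'f', 'n', 'x' }
  A → C x: FIRST \ {ε} = { 'f', 'n', 'x' } — overlaps FOLLOW(A) on { 'f', 'n', 'x' }: CONFLICT
  A → ε: FIRST \ {ε} = { } — this is the only nullable alternative, skip
  A → n C C: FIRST \ {ε} = { 'n' } — overlaps FOLLOW(A) on { 'n' }: CONFLICT

C: nullable alternative(s) C → A A; FOLLOW(C) = { $, 'f', 'n', 'x' }
  C → n: FIRST \ {ε} = { 'n' } — overlaps FOLLOW(C) on { 'n' }: CONFLICT
  C → A A: FIRST \ {ε} = { 'f', 'n', 'x' } — this is the only nullable alternative, skip
  C → f n: FIRST \ {ε} = { 'f' } — overlaps FOLLOW(C) on { 'f' }: CONFLICT

So the grammar has 4 FIRST/FOLLOW conflicts (marked CONFLICT above).

Answer: Yes. A → C x with FOLLOW(A) on { 'f', 'n', 'x' }; A → n C C with FOLLOW(A) on { 'n' }; C → n with FOLLOW(C) on { 'n' }; C → f n with FOLLOW(C) on { 'f' }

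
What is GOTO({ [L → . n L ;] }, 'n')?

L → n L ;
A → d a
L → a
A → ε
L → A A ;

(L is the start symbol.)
GOTO(I, 'n') = CLOSURE({ [A → αX.β] : [A → α.Xβ] ∈ I, X = 'n' })

Items with dot before 'n', with the dot advanced:
  [L → . n L ;] → [L → n . L ;]
Closure of the advanced items:
  [L → n . L ;] has the dot before L: add [L → . n L ;], [L → . a], [L → . A A ;]
  [L → . A A ;] has the dot before A: add [A → . d a], [A → .]

GOTO = { [A → . d a], [A → .], [L → . A A ;], [L → . a], [L → . n L ;], [L → n . L ;] }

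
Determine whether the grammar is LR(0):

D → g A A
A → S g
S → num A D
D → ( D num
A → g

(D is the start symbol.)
Augment with D' → D and build the canonical LR(0) collection (I0 = CLOSURE({[D' → . D]}), then GOTO on every symbol after a dot until no new states appear). It has 14 states:
  I0: { [D → . ( D num], [D → . g A A], [D' → . D] }  — shift
  I1: { [D → ( . D num], [D → . ( D num], [D → . g A A] }  — shift
  I2: { [D' → D .] }  — accept
  I3: { [A → . S g], [A → . g], [D → g . A A], [S → . num A D] }  — shift
  I4: { [A → . S g], [A → . g], [D → g A . A], [S → . num A D] }  — shift
  I5: { [A → S . g] }  — shift
  I6: { [A → g .] }  — reduce
  I7: { [A → . S g], [A → . g], [S → . num A D], [S → num . A D] }  — shift
  I8: { [D → . ( D num], [D → . g A A], [S → num A . D] }  — shift
  I9: { [S → num A D .] }  — reduce
  I10: { [A → S g .] }  — reduce
  I11: { [D → g A A .] }  — reduce
  I12: { [D → ( D . num] }  — shift
  I13: { [D → ( D num .] }  — reduce

Every state is either a pure shift/goto state or contains exactly one complete item and nothing to shift — no conflicts. The grammar is LR(0).

Answer: Yes, the grammar is LR(0)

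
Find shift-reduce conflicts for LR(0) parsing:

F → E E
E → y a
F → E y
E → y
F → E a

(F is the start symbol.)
A shift-reduce conflict occurs when an LR(0) state has both:
  - a complete (reduce) item [A → α .] (dot at the end), and
  - a shift item [B → β . c γ] (dot before a terminal).

Augment with F' → F and build the canonical LR(0) collection (I0 = CLOSURE({[F' → . F]}), then GOTO on every symbol after a dot until no new states appear). It has 8 states:
  I0: { [E → . y a], [E → . y], [F → . E E], [F → . E a], [F → . E y], [F' → . F] }  — shift
  I1: { [E → . y a], [E → . y], [F → E . E], [F → E . a], [F → E . y] }  — shift
  I2: { [F' → F .] }  — accept
  I3: { [E → y . a], [E → y .] }  — shift, reduce
  I4: { [E → y a .] }  — reduce
  I5: { [F → E E .] }  — reduce
  I6: { [F → E a .] }  — reduce
  I7: { [E → y . a], [E → y .], [F → E y .] }  — shift, 2 reduces

I3 contains reduce item [E → y .] and shift item [E → y . a] — shift-reduce conflict.
I7 contains reduce items [E → y .], [F → E y .] and shift item [E → y . a] — shift-reduce conflict.

Answer: Yes — I3: [E → y .] vs [E → y . a]; I7: [E → y .] vs [E → y . a]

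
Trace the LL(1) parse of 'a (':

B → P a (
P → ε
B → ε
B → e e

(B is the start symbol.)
Stack is shown with the top on the left.

Stack    Input  Action
----------------------
B $      a ( $  output B → P a (
P a ( $  a ( $  output P → ε
a ( $    a ( $  match 'a'
( $      ( $    match '('
$        $      accept

The string is accepted.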